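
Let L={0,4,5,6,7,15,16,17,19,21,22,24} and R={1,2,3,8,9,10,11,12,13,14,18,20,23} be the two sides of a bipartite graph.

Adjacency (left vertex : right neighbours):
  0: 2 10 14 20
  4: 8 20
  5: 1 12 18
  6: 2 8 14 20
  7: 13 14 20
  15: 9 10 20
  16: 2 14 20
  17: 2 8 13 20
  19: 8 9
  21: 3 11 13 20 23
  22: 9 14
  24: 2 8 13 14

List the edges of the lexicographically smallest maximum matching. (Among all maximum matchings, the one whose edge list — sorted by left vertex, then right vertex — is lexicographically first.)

Lex-smallest maximum matching: {(0,2), (4,8), (5,1), (6,14), (7,13), (15,10), (16,20), (19,9), (21,3)}

|M| = 9 (so the lex-smallest maximum matching has 9 edges)
process left vertices in ascending order; for each, take the smallest-labelled available neighbour that still permits 9 edges overall, or leave it unmatched if none does
lex-smallest matching: {0-2, 4-8, 5-1, 6-14, 7-13, 15-10, 16-20, 19-9, 21-3}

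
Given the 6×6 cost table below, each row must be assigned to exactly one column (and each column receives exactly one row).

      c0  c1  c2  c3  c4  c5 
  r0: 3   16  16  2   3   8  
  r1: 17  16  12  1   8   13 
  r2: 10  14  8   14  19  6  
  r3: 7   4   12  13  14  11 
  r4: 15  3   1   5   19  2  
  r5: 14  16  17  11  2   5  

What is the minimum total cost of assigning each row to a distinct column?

optimal assignment: row0→col0 (cost 3), row1→col3 (cost 1), row2→col5 (cost 6), row3→col1 (cost 4), row4→col2 (cost 1), row5→col4 (cost 2)
total = 3 + 1 + 6 + 4 + 1 + 2 = 17

Minimum assignment cost: 17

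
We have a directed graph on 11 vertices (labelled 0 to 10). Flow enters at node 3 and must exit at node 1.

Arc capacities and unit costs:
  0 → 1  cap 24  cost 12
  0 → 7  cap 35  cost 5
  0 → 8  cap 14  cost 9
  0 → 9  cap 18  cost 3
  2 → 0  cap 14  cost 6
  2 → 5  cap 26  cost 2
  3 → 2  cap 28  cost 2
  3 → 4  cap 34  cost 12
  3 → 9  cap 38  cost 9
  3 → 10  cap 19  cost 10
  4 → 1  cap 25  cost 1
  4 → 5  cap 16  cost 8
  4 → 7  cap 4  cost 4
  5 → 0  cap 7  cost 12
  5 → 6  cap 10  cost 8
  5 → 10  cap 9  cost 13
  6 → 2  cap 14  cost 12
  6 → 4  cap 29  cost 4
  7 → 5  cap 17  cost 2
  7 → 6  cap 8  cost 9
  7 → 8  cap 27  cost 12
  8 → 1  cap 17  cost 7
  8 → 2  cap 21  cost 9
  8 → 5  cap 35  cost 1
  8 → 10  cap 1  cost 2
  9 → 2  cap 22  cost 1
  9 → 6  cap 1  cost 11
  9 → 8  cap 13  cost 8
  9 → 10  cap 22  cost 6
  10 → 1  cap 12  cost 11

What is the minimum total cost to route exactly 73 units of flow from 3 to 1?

Minimum cost for 73 units: 1435

shortest-cost path #1: 3→4→1 push 25 @ unit cost 13 (adds 325)
shortest-cost path #2: 3→2→0→1 push 14 @ unit cost 20 (adds 280)
shortest-cost path #3: 3→10→1 push 12 @ unit cost 21 (adds 252)
shortest-cost path #4: 3→9→8→1 push 13 @ unit cost 24 (adds 312)
shortest-cost path #5: 3→2→5→0→1 push 7 @ unit cost 28 (adds 196)
shortest-cost path #6: 3→4→7→8→1 push 2 @ unit cost 35 (adds 70)
total cost = 1435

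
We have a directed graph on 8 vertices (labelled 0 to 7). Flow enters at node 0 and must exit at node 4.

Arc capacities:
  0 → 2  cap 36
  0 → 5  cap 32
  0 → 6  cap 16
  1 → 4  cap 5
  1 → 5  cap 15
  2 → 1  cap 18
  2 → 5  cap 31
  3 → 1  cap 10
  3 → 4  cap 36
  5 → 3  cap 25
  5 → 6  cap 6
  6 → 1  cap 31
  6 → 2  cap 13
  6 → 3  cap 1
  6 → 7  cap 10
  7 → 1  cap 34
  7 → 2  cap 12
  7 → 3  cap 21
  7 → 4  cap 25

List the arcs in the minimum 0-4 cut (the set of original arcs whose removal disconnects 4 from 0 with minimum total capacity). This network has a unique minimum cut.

augment #1: 0→2→1→4 push 5
augment #2: 0→5→3→4 push 25
augment #3: 0→6→3→4 push 1
augment #4: 0→6→7→4 push 10
max flow = 41; residual-reachable set from 0 gives S-side
cut edges (S→T): {(1,4), (5,3), (6,3), (6,7)} total cap 41

Min-cut arcs: {(1,4), (5,3), (6,3), (6,7)} (total capacity 41)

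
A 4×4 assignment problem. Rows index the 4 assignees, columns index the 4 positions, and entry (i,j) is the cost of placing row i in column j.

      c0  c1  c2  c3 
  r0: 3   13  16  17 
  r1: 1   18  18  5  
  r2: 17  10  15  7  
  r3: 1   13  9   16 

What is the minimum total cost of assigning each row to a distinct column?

optimal assignment: row0→col0 (cost 3), row1→col3 (cost 5), row2→col1 (cost 10), row3→col2 (cost 9)
total = 3 + 5 + 10 + 9 = 27

Minimum assignment cost: 27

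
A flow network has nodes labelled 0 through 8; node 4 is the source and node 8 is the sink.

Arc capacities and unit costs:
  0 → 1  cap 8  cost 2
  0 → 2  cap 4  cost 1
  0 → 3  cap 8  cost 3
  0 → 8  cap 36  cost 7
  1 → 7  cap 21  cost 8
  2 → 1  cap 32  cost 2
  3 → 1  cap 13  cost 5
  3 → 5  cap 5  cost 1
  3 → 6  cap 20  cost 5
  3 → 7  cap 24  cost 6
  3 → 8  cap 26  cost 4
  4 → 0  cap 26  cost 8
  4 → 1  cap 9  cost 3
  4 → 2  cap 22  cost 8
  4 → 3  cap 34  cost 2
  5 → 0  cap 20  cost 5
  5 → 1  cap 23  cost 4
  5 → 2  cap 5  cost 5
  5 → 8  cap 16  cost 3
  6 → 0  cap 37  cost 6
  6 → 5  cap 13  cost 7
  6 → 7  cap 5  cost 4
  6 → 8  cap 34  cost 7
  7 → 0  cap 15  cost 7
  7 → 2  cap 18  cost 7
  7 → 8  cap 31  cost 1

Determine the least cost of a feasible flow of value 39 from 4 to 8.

Minimum cost for 39 units: 273

shortest-cost path #1: 4→3→8 push 26 @ unit cost 6 (adds 156)
shortest-cost path #2: 4→3→5→8 push 5 @ unit cost 6 (adds 30)
shortest-cost path #3: 4→3→7→8 push 3 @ unit cost 9 (adds 27)
shortest-cost path #4: 4→1→7→8 push 5 @ unit cost 12 (adds 60)
total cost = 273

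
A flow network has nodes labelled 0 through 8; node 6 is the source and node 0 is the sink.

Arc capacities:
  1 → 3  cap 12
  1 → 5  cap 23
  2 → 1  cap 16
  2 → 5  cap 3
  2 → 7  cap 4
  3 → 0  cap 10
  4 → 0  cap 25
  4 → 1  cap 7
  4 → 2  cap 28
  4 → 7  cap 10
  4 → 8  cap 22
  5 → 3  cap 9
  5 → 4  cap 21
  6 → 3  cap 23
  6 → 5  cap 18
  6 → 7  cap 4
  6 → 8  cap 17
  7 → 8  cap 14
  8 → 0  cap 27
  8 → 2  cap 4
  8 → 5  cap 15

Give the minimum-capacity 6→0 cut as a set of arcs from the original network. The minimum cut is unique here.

augment #1: 6→3→0 push 10
augment #2: 6→8→0 push 17
augment #3: 6→5→4→0 push 18
augment #4: 6→7→8→0 push 4
max flow = 49; residual-reachable set from 6 gives S-side
cut edges (S→T): {(3,0), (6,5), (6,7), (6,8)} total cap 49

Min-cut arcs: {(3,0), (6,5), (6,7), (6,8)} (total capacity 49)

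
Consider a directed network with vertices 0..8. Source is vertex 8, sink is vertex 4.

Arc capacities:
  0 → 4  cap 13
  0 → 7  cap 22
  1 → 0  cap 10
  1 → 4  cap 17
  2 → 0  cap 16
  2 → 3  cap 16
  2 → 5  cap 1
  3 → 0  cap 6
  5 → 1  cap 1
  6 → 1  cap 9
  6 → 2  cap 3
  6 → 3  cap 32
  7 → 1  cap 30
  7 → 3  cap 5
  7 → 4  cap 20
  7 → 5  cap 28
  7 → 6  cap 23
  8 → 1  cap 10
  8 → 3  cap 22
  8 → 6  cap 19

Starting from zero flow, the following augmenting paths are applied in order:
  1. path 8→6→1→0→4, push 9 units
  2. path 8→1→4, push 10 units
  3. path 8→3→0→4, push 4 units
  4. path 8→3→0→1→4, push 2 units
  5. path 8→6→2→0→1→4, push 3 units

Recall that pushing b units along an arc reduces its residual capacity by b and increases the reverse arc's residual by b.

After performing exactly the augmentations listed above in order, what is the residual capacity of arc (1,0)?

Residual capacity of (1,0): 6

after path 1 (8→6→1→0→4, push 9): res(1,0)=1
after path 2 (8→1→4, push 10): res(1,0)=1
after path 3 (8→3→0→4, push 4): res(1,0)=1
after path 4 (8→3→0→1→4, push 2): res(1,0)=3
after path 5 (8→6→2→0→1→4, push 3): res(1,0)=6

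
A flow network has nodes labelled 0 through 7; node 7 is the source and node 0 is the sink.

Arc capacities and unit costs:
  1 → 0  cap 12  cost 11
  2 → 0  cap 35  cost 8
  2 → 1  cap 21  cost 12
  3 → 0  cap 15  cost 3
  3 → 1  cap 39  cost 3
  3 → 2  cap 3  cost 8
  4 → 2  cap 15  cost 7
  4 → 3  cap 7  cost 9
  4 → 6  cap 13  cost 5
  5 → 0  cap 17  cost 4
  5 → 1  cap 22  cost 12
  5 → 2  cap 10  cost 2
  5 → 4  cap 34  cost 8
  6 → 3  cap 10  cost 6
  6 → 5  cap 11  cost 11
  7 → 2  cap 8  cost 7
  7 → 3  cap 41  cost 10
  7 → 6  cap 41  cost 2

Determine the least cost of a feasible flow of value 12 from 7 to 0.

Minimum cost for 12 units: 136

shortest-cost path #1: 7→6→3→0 push 10 @ unit cost 11 (adds 110)
shortest-cost path #2: 7→3→0 push 2 @ unit cost 13 (adds 26)
total cost = 136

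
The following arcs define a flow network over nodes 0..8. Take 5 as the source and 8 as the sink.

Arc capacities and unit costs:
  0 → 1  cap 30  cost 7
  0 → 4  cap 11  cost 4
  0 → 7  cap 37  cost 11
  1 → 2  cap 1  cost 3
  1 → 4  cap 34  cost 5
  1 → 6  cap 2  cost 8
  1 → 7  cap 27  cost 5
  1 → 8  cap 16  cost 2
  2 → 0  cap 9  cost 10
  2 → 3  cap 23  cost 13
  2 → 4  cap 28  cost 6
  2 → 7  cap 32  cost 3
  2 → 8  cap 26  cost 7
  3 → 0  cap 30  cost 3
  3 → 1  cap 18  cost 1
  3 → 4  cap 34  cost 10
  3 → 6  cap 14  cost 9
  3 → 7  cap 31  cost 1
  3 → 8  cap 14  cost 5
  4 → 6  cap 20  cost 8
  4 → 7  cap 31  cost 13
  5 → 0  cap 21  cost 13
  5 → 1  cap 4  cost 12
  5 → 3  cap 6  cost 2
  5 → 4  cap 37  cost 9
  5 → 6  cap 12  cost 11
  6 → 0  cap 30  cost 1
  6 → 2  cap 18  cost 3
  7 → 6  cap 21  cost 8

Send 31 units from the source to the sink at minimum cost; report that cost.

shortest-cost path #1: 5→3→1→8 push 6 @ unit cost 5 (adds 30)
shortest-cost path #2: 5→1→8 push 4 @ unit cost 14 (adds 56)
shortest-cost path #3: 5→6→0→1→8 push 6 @ unit cost 21 (adds 126)
shortest-cost path #4: 5→6→2→8 push 6 @ unit cost 21 (adds 126)
shortest-cost path #5: 5→0→6→2→8 push 6 @ unit cost 22 (adds 132)
shortest-cost path #6: 5→0→1→3→8 push 3 @ unit cost 24 (adds 72)
total cost = 542

Minimum cost for 31 units: 542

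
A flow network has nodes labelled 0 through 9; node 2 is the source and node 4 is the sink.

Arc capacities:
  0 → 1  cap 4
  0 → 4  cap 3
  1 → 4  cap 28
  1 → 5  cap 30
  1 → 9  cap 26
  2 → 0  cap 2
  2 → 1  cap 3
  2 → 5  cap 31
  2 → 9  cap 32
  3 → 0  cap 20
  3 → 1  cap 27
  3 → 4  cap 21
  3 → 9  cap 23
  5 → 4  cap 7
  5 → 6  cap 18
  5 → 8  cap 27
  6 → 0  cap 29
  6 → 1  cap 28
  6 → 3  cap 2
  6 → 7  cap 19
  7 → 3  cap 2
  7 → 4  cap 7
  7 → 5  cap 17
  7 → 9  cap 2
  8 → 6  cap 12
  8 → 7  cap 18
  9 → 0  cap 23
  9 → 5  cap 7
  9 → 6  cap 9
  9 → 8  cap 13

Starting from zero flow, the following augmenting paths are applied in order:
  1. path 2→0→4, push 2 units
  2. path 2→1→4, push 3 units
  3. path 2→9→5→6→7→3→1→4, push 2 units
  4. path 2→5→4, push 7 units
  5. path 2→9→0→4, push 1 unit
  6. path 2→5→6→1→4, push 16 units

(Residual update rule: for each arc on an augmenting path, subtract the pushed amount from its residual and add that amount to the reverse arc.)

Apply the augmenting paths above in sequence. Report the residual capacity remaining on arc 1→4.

Residual capacity of (1,4): 7

after path 1 (2→0→4, push 2): res(1,4)=28
after path 2 (2→1→4, push 3): res(1,4)=25
after path 3 (2→9→5→6→7→3→1→4, push 2): res(1,4)=23
after path 4 (2→5→4, push 7): res(1,4)=23
after path 5 (2→9→0→4, push 1): res(1,4)=23
after path 6 (2→5→6→1→4, push 16): res(1,4)=7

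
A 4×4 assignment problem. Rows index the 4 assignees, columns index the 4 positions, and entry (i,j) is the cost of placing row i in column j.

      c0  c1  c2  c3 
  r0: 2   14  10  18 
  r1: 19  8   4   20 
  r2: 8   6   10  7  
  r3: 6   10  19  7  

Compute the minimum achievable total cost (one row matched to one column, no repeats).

optimal assignment: row0→col0 (cost 2), row1→col2 (cost 4), row2→col1 (cost 6), row3→col3 (cost 7)
total = 2 + 4 + 6 + 7 = 19

Minimum assignment cost: 19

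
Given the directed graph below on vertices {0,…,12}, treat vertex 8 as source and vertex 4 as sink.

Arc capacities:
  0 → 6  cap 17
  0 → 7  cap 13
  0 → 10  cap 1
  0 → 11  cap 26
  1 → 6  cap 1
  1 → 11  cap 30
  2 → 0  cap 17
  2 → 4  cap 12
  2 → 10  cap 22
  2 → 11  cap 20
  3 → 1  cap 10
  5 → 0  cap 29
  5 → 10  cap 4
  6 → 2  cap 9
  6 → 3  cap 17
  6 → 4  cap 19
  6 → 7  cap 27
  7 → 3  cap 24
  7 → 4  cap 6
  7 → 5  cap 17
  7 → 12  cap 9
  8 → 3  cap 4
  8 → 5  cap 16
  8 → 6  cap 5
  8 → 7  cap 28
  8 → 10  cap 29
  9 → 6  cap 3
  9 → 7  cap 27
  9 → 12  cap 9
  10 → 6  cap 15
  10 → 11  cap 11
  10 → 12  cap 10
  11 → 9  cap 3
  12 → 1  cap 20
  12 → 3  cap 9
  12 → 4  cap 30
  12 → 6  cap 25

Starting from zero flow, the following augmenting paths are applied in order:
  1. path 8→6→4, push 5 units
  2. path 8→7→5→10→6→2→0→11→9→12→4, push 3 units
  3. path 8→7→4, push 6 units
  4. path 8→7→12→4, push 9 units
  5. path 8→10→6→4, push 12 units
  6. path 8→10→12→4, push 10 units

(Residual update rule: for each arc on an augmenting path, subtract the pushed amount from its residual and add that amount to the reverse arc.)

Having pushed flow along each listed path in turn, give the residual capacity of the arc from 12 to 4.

Residual capacity of (12,4): 8

after path 1 (8→6→4, push 5): res(12,4)=30
after path 2 (8→7→5→10→6→2→0→11→9→12→4, push 3): res(12,4)=27
after path 3 (8→7→4, push 6): res(12,4)=27
after path 4 (8→7→12→4, push 9): res(12,4)=18
after path 5 (8→10→6→4, push 12): res(12,4)=18
after path 6 (8→10→12→4, push 10): res(12,4)=8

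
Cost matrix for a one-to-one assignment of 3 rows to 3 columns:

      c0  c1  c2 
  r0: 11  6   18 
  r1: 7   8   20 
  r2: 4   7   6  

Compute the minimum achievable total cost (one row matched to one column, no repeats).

optimal assignment: row0→col1 (cost 6), row1→col0 (cost 7), row2→col2 (cost 6)
total = 6 + 7 + 6 = 19

Minimum assignment cost: 19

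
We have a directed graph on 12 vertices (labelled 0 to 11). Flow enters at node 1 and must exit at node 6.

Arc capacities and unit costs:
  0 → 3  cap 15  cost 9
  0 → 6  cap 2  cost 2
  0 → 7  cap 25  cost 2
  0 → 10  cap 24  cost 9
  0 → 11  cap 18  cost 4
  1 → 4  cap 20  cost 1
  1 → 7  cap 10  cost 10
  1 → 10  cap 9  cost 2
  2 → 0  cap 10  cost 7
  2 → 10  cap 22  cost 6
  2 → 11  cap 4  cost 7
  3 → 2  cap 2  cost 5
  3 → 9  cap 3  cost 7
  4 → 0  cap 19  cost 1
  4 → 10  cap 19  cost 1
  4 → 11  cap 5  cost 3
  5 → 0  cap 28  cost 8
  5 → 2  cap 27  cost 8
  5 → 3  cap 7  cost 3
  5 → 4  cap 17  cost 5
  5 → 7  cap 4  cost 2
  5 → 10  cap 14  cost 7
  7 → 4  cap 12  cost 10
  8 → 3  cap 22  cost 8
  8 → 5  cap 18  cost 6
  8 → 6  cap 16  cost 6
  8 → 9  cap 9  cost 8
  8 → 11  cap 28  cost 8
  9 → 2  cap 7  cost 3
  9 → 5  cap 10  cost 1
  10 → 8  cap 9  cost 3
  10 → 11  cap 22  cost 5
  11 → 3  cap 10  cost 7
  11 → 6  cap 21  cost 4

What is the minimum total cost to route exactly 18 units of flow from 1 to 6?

shortest-cost path #1: 1→4→0→6 push 2 @ unit cost 4 (adds 8)
shortest-cost path #2: 1→4→11→6 push 5 @ unit cost 8 (adds 40)
shortest-cost path #3: 1→4→0→11→6 push 11 @ unit cost 10 (adds 110)
total cost = 158

Minimum cost for 18 units: 158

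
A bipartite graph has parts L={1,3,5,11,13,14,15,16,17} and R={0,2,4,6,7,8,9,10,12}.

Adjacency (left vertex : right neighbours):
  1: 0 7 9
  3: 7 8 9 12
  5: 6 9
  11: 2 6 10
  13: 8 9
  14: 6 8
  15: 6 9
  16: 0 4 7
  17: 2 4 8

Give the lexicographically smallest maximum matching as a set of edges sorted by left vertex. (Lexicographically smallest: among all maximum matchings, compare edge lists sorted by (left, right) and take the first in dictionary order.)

|M| = 8 (so the lex-smallest maximum matching has 8 edges)
process left vertices in ascending order; for each, take the smallest-labelled available neighbour that still permits 8 edges overall, or leave it unmatched if none does
lex-smallest matching: {1-0, 3-7, 5-6, 11-10, 13-8, 15-9, 16-4, 17-2}

Lex-smallest maximum matching: {(1,0), (3,7), (5,6), (11,10), (13,8), (15,9), (16,4), (17,2)}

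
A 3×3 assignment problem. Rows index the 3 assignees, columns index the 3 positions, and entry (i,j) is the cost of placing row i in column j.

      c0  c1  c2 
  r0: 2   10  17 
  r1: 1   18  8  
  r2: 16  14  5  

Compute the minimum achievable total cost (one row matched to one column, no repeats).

Minimum assignment cost: 16

optimal assignment: row0→col1 (cost 10), row1→col0 (cost 1), row2→col2 (cost 5)
total = 10 + 1 + 5 = 16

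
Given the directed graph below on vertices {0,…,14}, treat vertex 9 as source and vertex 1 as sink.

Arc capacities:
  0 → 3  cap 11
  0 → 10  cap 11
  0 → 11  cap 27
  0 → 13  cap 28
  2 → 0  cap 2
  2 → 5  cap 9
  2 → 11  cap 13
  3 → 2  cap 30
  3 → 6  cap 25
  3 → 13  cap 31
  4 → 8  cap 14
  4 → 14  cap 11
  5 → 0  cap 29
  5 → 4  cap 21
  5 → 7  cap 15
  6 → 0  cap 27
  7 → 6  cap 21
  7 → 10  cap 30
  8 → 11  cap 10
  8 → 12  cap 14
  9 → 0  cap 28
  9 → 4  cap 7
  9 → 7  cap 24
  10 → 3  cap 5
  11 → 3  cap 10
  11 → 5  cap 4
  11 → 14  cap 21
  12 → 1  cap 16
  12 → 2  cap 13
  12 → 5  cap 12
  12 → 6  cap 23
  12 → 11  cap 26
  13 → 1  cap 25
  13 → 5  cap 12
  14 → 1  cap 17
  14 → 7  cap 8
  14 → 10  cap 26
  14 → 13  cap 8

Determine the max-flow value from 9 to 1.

Maximum flow value: 56

augment #1: 9→0→13→1 bottleneck 25, total now 25
augment #2: 9→4→14→1 bottleneck 7, total now 32
augment #3: 9→0→11→14→1 bottleneck 3, total now 35
augment #4: 9→7→6→0→11→14→1 bottleneck 7, total now 42
augment #5: 9→7→6→0→11→5→4→8→12→1 bottleneck 4, total now 46
augment #6: 9→7→6→0→11→14→4→8→12→1 bottleneck 7, total now 53
augment #7: 9→7→6→0→13→5→4→8→12→1 bottleneck 3, total now 56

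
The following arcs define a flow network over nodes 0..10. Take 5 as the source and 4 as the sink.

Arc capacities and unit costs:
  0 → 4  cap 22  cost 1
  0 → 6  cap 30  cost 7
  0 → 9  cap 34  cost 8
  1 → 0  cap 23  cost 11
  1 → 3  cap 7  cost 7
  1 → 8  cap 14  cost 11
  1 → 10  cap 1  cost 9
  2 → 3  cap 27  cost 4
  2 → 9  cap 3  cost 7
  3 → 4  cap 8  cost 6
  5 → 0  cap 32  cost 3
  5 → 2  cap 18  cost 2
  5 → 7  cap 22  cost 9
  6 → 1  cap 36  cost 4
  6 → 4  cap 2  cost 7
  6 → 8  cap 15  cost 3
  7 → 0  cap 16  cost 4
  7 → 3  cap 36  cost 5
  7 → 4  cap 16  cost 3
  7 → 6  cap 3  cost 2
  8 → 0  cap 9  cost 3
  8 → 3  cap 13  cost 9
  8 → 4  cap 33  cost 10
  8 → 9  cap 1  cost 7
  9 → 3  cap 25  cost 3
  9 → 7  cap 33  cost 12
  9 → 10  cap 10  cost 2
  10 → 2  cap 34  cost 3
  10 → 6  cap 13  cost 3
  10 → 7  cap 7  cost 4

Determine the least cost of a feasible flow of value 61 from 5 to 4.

Minimum cost for 61 units: 720

shortest-cost path #1: 5→0→4 push 22 @ unit cost 4 (adds 88)
shortest-cost path #2: 5→7→4 push 16 @ unit cost 12 (adds 192)
shortest-cost path #3: 5→2→3→4 push 8 @ unit cost 12 (adds 96)
shortest-cost path #4: 5→0→6→4 push 2 @ unit cost 17 (adds 34)
shortest-cost path #5: 5→0→6→8→4 push 8 @ unit cost 23 (adds 184)
shortest-cost path #6: 5→7→6→8→4 push 3 @ unit cost 24 (adds 72)
shortest-cost path #7: 5→2→9→10→6→8→4 push 2 @ unit cost 27 (adds 54)
total cost = 720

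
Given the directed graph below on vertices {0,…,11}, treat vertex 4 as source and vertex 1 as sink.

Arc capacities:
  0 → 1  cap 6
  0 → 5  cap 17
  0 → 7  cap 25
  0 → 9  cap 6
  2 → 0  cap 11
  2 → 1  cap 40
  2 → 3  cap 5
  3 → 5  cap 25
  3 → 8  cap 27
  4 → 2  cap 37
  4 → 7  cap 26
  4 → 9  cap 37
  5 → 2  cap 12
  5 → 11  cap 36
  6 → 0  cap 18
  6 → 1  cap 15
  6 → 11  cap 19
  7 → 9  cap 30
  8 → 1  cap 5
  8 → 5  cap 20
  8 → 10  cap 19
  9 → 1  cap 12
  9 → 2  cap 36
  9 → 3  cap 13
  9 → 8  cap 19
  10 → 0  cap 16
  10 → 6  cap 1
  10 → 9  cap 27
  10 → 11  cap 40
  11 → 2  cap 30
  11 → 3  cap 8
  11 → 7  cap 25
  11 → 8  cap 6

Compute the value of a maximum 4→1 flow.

augment #1: 4→2→1 bottleneck 37, total now 37
augment #2: 4→9→1 bottleneck 12, total now 49
augment #3: 4→9→2→1 bottleneck 3, total now 52
augment #4: 4→9→8→1 bottleneck 5, total now 57
augment #5: 4→9→2→0→1 bottleneck 6, total now 63
augment #6: 4→9→8→10→6→1 bottleneck 1, total now 64

Maximum flow value: 64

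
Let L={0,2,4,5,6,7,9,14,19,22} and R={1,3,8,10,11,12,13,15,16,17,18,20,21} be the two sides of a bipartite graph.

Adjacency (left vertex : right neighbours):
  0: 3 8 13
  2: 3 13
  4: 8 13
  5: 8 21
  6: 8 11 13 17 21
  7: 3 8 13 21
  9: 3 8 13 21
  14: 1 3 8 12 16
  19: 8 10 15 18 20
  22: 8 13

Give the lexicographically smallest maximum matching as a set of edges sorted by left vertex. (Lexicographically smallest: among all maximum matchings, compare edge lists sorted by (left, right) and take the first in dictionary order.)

|M| = 7 (so the lex-smallest maximum matching has 7 edges)
process left vertices in ascending order; for each, take the smallest-labelled available neighbour that still permits 7 edges overall, or leave it unmatched if none does
lex-smallest matching: {0-3, 2-13, 4-8, 5-21, 6-11, 14-1, 19-10}

Lex-smallest maximum matching: {(0,3), (2,13), (4,8), (5,21), (6,11), (14,1), (19,10)}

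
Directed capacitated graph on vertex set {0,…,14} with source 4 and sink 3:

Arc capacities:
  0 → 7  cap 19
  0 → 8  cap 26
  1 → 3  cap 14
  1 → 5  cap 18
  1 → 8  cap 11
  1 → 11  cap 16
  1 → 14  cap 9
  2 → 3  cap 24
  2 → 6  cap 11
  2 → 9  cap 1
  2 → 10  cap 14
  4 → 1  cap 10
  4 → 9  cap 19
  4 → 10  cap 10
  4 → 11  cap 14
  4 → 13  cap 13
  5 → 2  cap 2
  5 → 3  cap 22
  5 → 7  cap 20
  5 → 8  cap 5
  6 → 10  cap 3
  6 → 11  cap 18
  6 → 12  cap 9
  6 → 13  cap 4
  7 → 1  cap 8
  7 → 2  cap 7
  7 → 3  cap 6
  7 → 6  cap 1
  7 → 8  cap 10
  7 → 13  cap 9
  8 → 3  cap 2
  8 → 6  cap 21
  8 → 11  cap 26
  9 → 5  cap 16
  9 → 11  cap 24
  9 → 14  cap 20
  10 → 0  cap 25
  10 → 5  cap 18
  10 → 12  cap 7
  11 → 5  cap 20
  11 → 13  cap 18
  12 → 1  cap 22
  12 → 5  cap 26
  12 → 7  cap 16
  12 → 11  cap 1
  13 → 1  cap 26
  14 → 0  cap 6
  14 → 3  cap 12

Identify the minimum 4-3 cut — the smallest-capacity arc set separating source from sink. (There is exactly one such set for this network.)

Min-cut arcs: {(1,3), (5,2), (5,3), (7,2), (7,3), (8,3), (14,3)} (total capacity 65)

augment #1: 4→1→3 push 10
augment #2: 4→9→5→3 push 16
augment #3: 4→9→14→3 push 3
augment #4: 4→10→5→3 push 6
augment #5: 4→13→1→3 push 4
augment #6: 4→10→0→7→3 push 4
augment #7: 4→11→5→2→3 push 2
augment #8: 4→11→5→7→3 push 2
augment #9: 4→11→5→8→3 push 2
augment #10: 4→13→1→14→3 push 9
augment #11: 4→11→5→7→2→3 push 7
max flow = 65; residual-reachable set from 4 gives S-side
cut edges (S→T): {(1,3), (5,2), (5,3), (7,2), (7,3), (8,3), (14,3)} total cap 65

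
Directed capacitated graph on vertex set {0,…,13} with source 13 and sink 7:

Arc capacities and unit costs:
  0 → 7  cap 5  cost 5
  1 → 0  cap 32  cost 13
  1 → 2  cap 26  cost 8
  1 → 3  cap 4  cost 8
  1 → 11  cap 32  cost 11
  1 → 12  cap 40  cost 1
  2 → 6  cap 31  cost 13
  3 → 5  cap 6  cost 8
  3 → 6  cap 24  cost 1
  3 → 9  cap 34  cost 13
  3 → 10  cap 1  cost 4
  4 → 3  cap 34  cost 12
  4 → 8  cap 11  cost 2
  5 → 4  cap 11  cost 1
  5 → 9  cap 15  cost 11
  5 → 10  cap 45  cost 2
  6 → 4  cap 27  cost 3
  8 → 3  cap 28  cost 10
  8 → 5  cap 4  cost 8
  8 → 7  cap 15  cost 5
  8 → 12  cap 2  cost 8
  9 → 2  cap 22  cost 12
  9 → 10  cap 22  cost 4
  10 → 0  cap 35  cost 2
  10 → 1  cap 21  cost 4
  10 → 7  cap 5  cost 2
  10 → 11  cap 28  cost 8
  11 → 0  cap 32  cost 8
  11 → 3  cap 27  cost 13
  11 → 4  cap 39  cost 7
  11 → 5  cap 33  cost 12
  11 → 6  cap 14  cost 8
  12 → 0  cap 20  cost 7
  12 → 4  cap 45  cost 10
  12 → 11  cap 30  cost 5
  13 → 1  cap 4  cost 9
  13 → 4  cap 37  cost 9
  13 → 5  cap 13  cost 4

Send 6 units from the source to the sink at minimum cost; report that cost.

Minimum cost for 6 units: 52

shortest-cost path #1: 13→5→10→7 push 5 @ unit cost 8 (adds 40)
shortest-cost path #2: 13→5→4→8→7 push 1 @ unit cost 12 (adds 12)
total cost = 52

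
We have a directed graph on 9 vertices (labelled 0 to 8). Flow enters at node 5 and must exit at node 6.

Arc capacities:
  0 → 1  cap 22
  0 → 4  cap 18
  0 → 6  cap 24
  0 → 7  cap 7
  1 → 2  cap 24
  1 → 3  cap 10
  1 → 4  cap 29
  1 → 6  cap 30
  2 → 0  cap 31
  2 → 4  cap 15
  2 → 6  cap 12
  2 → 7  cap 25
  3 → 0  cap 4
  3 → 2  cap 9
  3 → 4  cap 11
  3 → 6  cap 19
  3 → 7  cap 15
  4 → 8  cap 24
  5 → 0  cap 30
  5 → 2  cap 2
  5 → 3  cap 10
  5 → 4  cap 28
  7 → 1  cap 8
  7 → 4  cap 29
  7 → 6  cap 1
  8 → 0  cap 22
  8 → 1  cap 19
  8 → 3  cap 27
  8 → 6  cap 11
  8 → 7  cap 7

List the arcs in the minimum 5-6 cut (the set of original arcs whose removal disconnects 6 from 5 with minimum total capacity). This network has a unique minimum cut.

Min-cut arcs: {(4,8), (5,0), (5,2), (5,3)} (total capacity 66)

augment #1: 5→0→6 push 24
augment #2: 5→2→6 push 2
augment #3: 5→3→6 push 10
augment #4: 5→0→1→6 push 6
augment #5: 5→4→8→6 push 11
augment #6: 5→4→8→1→6 push 13
max flow = 66; residual-reachable set from 5 gives S-side
cut edges (S→T): {(4,8), (5,0), (5,2), (5,3)} total cap 66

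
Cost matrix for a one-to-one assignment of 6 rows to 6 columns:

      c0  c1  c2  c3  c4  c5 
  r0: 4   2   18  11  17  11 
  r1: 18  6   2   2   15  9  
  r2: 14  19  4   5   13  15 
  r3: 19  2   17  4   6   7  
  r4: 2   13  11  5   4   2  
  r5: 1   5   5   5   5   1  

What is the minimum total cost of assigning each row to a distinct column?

Minimum assignment cost: 17

one of 3 optimal assignments: row0→col0 (cost 4), row1→col3 (cost 2), row2→col2 (cost 4), row3→col1 (cost 2), row4→col4 (cost 4), row5→col5 (cost 1)
total = 4 + 2 + 4 + 2 + 4 + 1 = 17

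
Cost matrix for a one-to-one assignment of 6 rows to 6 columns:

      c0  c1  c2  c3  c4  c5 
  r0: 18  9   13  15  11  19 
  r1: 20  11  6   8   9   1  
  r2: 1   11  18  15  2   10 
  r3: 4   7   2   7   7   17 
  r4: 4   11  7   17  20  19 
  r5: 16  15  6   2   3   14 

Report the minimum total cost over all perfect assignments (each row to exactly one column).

optimal assignment: row0→col1 (cost 9), row1→col5 (cost 1), row2→col4 (cost 2), row3→col2 (cost 2), row4→col0 (cost 4), row5→col3 (cost 2)
total = 9 + 1 + 2 + 2 + 4 + 2 = 20

Minimum assignment cost: 20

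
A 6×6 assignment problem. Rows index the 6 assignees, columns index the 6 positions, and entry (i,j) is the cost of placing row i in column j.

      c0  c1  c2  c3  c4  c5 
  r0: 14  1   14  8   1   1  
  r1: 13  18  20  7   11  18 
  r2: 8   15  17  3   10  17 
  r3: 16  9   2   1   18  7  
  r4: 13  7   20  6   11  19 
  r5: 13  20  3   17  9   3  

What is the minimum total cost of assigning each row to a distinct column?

Minimum assignment cost: 28

optimal assignment: row0→col4 (cost 1), row1→col3 (cost 7), row2→col0 (cost 8), row3→col2 (cost 2), row4→col1 (cost 7), row5→col5 (cost 3)
total = 1 + 7 + 8 + 2 + 7 + 3 = 28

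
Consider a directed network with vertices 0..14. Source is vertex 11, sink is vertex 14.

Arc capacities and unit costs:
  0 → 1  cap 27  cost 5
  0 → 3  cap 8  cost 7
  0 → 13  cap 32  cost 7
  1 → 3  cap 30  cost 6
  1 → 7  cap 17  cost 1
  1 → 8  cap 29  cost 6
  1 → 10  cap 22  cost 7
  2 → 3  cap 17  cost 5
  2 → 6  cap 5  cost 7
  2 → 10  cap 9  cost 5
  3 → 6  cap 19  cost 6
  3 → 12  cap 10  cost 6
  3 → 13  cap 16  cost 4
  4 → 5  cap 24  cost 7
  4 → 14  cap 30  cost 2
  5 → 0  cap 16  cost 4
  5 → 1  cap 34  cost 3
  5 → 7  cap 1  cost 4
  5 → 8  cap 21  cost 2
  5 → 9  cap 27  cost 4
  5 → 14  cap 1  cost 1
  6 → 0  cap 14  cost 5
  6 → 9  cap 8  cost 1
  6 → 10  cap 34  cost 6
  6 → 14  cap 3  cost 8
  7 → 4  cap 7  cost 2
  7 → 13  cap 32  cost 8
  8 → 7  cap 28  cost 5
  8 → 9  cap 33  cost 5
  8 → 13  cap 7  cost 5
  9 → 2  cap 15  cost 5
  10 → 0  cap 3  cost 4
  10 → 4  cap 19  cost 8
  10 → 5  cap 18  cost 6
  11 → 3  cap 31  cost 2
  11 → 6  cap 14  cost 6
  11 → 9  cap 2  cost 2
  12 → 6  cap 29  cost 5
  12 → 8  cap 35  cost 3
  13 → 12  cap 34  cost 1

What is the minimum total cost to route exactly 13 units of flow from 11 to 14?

Minimum cost for 13 units: 238

shortest-cost path #1: 11→6→14 push 3 @ unit cost 14 (adds 42)
shortest-cost path #2: 11→6→10→5→14 push 1 @ unit cost 19 (adds 19)
shortest-cost path #3: 11→3→13→12→8→7→4→14 push 7 @ unit cost 19 (adds 133)
shortest-cost path #4: 11→6→10→4→14 push 2 @ unit cost 22 (adds 44)
total cost = 238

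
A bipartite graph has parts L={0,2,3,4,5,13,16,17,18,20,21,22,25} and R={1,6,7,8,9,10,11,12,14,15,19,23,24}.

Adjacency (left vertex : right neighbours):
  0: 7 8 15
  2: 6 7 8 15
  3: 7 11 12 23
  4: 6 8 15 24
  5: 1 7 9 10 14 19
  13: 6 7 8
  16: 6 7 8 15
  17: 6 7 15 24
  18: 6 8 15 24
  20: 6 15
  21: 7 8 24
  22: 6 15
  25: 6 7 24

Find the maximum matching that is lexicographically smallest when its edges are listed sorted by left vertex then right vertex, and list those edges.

Lex-smallest maximum matching: {(0,7), (2,6), (3,11), (4,8), (5,1), (16,15), (17,24)}

|M| = 7 (so the lex-smallest maximum matching has 7 edges)
process left vertices in ascending order; for each, take the smallest-labelled available neighbour that still permits 7 edges overall, or leave it unmatched if none does
lex-smallest matching: {0-7, 2-6, 3-11, 4-8, 5-1, 16-15, 17-24}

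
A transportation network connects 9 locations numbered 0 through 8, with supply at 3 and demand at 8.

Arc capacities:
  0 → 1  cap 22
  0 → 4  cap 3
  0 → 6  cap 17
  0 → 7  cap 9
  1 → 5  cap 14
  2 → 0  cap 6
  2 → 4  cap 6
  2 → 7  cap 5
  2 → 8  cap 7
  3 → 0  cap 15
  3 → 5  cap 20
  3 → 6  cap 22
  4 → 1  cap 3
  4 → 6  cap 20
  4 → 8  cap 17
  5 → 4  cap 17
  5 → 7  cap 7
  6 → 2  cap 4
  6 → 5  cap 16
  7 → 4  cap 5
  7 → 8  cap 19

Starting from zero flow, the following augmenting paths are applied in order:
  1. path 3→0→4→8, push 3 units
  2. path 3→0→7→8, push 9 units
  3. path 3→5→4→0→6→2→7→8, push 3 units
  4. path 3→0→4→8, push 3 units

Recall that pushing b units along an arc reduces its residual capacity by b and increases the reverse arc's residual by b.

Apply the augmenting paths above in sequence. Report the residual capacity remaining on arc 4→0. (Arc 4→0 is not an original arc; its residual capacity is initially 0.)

after path 1 (3→0→4→8, push 3): res(4,0)=3
after path 2 (3→0→7→8, push 9): res(4,0)=3
after path 3 (3→5→4→0→6→2→7→8, push 3): res(4,0)=0
after path 4 (3→0→4→8, push 3): res(4,0)=3

Residual capacity of (4,0): 3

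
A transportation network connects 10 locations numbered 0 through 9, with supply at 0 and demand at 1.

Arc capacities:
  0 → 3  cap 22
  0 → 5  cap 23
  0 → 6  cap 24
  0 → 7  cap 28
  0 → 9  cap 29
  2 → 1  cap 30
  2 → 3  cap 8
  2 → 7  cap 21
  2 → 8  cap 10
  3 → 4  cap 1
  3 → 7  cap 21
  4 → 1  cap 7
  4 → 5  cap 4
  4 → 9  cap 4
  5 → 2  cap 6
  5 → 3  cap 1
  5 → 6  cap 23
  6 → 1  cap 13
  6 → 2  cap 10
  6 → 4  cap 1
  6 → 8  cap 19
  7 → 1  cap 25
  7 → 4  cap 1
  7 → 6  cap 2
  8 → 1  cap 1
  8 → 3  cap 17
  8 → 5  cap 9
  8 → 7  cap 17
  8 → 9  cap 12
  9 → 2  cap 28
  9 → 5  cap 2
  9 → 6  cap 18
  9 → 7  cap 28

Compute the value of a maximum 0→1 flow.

augment #1: 0→6→1 bottleneck 13, total now 13
augment #2: 0→7→1 bottleneck 25, total now 38
augment #3: 0→3→4→1 bottleneck 1, total now 39
augment #4: 0→5→2→1 bottleneck 6, total now 45
augment #5: 0→6→2→1 bottleneck 10, total now 55
augment #6: 0→6→4→1 bottleneck 1, total now 56
augment #7: 0→7→4→1 bottleneck 1, total now 57
augment #8: 0→9→2→1 bottleneck 14, total now 71
augment #9: 0→5→6→8→1 bottleneck 1, total now 72

Maximum flow value: 72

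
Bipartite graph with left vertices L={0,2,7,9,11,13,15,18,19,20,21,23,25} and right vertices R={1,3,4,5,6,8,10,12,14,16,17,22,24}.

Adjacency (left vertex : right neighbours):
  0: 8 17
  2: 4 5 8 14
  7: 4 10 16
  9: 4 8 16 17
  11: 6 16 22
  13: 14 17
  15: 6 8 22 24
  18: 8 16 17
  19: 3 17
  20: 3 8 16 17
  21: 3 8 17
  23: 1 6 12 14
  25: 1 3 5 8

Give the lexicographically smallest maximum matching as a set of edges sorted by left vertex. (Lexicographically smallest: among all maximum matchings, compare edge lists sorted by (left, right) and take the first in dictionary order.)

Lex-smallest maximum matching: {(0,8), (2,5), (7,10), (9,4), (11,6), (13,14), (15,22), (18,16), (19,3), (20,17), (23,12), (25,1)}

|M| = 12 (so the lex-smallest maximum matching has 12 edges)
process left vertices in ascending order; for each, take the smallest-labelled available neighbour that still permits 12 edges overall, or leave it unmatched if none does
lex-smallest matching: {0-8, 2-5, 7-10, 9-4, 11-6, 13-14, 15-22, 18-16, 19-3, 20-17, 23-12, 25-1}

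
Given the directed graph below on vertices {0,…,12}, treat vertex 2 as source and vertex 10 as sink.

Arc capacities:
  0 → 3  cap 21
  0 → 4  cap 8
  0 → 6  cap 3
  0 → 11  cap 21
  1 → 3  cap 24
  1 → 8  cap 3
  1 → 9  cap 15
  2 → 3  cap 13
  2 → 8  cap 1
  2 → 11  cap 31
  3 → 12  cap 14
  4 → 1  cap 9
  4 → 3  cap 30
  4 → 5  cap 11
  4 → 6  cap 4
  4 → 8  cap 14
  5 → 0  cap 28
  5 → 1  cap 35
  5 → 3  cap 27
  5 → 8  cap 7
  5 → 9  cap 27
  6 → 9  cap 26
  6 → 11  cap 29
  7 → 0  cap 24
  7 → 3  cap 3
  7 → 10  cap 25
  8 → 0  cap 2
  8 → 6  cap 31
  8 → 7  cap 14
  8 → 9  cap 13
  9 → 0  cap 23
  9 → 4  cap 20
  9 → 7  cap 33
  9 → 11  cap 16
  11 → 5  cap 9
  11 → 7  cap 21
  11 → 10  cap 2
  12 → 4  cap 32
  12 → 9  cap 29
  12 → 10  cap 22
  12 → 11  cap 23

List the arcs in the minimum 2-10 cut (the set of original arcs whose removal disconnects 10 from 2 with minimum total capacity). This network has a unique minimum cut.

augment #1: 2→11→10 push 2
augment #2: 2→3→12→10 push 13
augment #3: 2→8→7→10 push 1
augment #4: 2→11→7→10 push 21
augment #5: 2→11→5→3→12→10 push 1
augment #6: 2→11→5→8→7→10 push 3
max flow = 41; residual-reachable set from 2 gives S-side
cut edges (S→T): {(3,12), (7,10), (11,10)} total cap 41

Min-cut arcs: {(3,12), (7,10), (11,10)} (total capacity 41)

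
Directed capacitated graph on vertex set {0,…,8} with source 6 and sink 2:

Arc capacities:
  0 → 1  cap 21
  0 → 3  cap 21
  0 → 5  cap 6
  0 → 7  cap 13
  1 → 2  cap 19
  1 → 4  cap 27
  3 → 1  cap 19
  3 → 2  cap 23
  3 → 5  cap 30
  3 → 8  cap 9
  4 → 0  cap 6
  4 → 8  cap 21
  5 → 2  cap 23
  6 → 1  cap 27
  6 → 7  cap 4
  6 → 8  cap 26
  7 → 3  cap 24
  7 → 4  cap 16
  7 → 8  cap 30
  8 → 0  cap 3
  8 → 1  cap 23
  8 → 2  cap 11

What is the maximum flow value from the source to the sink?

augment #1: 6→1→2 bottleneck 19, total now 19
augment #2: 6→8→2 bottleneck 11, total now 30
augment #3: 6→7→3→2 bottleneck 4, total now 34
augment #4: 6→8→0→3→2 bottleneck 3, total now 37
augment #5: 6→1→4→0→3→2 bottleneck 6, total now 43

Maximum flow value: 43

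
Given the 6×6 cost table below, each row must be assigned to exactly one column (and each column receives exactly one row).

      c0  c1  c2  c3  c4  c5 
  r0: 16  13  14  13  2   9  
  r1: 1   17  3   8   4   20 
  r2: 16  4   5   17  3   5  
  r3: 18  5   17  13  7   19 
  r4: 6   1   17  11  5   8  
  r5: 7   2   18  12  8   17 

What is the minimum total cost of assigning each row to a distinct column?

Minimum assignment cost: 31

one of 3 optimal assignments: row0→col4 (cost 2), row1→col0 (cost 1), row2→col2 (cost 5), row3→col3 (cost 13), row4→col5 (cost 8), row5→col1 (cost 2)
total = 2 + 1 + 5 + 13 + 8 + 2 = 31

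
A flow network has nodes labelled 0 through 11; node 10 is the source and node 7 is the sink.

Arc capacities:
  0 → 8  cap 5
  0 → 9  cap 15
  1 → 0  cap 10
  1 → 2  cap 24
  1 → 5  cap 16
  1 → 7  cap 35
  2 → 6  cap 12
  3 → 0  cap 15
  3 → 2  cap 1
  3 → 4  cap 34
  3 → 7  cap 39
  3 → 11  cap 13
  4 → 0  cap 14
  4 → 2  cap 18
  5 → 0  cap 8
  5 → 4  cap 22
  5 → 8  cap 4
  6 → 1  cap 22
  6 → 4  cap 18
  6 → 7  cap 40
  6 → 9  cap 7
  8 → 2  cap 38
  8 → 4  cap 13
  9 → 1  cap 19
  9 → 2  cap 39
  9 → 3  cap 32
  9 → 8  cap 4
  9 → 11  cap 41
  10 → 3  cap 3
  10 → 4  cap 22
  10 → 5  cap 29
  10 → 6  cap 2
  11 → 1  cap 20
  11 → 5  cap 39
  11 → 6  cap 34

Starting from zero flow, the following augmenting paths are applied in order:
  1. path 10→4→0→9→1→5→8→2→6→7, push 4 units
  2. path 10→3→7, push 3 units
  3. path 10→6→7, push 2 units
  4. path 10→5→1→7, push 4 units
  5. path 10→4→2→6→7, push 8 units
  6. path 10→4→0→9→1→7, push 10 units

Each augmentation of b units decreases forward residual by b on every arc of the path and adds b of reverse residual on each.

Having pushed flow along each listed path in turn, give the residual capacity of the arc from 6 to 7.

after path 1 (10→4→0→9→1→5→8→2→6→7, push 4): res(6,7)=36
after path 2 (10→3→7, push 3): res(6,7)=36
after path 3 (10→6→7, push 2): res(6,7)=34
after path 4 (10→5→1→7, push 4): res(6,7)=34
after path 5 (10→4→2→6→7, push 8): res(6,7)=26
after path 6 (10→4→0→9→1→7, push 10): res(6,7)=26

Residual capacity of (6,7): 26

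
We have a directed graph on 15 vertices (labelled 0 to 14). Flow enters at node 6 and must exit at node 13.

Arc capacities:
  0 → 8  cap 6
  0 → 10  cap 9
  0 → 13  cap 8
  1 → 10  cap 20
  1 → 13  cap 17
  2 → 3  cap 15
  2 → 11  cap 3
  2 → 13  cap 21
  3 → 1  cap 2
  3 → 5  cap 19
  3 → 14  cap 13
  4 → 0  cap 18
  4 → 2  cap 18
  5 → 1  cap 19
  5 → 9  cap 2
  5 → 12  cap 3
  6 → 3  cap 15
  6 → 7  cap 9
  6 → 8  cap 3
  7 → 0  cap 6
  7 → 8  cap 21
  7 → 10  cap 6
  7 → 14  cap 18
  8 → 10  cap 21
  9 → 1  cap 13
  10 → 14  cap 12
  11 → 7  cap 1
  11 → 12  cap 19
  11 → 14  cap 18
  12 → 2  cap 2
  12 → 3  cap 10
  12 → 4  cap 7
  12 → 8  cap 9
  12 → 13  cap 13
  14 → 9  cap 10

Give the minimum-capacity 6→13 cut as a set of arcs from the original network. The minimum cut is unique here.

augment #1: 6→3→1→13 push 2
augment #2: 6→7→0→13 push 6
augment #3: 6→3→5→1→13 push 13
augment #4: 6→7→14→9→1→13 push 2
augment #5: 6→7→14→9→1→5→12→13 push 1
augment #6: 6→8→10→14→9→1→5→12→13 push 2
max flow = 26; residual-reachable set from 6 gives S-side
cut edges (S→T): {(1,13), (5,12), (7,0)} total cap 26

Min-cut arcs: {(1,13), (5,12), (7,0)} (total capacity 26)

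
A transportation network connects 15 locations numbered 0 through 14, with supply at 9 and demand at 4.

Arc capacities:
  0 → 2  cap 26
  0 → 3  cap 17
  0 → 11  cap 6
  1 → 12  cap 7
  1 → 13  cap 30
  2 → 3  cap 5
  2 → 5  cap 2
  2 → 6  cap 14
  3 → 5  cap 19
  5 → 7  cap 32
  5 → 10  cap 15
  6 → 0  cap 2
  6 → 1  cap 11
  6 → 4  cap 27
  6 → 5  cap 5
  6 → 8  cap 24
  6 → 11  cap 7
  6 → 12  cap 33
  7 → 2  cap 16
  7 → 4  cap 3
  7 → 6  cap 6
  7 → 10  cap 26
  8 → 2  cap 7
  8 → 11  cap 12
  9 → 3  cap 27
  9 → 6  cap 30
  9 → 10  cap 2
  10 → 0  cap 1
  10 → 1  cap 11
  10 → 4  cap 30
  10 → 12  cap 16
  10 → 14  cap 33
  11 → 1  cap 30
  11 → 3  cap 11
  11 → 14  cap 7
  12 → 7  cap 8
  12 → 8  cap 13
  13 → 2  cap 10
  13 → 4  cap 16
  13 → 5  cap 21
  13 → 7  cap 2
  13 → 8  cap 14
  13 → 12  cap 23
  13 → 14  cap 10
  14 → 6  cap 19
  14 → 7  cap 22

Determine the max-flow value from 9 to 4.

Maximum flow value: 51

augment #1: 9→6→4 bottleneck 27, total now 27
augment #2: 9→10→4 bottleneck 2, total now 29
augment #3: 9→3→5→7→4 bottleneck 3, total now 32
augment #4: 9→3→5→10→4 bottleneck 15, total now 47
augment #5: 9→6→1→13→4 bottleneck 3, total now 50
augment #6: 9→3→5→7→10→4 bottleneck 1, total now 51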